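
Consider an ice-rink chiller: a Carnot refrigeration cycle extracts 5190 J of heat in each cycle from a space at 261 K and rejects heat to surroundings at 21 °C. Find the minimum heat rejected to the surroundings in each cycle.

Q_H ≈ 5849 J

T_H = 21 °C → 21 + 273.15 = 294.15 K.
For a reversible cycle Q_H/Q_C = T_H/T_C, so Q_H = Q_C·T_H/T_C = 5190 × 294.15/261.00 = 5849 J.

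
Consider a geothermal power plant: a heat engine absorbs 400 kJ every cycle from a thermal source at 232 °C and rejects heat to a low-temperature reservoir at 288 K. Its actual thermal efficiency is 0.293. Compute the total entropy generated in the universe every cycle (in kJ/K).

T_H = 232 °C → 232 + 273.15 = 505.15 K.
W = η·Q_H = 0.293 × 400 = 117.2 kJ, so Q_C = Q_H − W = 282.8 kJ.
Reservoir entropy changes: ΔS_H = −Q_H/T_H = −400/505.15 = -0.7918 kJ/K and ΔS_C = +Q_C/T_C = 282.8/288.00 = 0.9819 kJ/K.
ΔS_univ = −Q_H/T_H + Q_C/T_C = 0.190 kJ/K (> 0, since η = 0.293 < η_Carnot = 0.430).

ΔS_univ ≈ 0.190 kJ/K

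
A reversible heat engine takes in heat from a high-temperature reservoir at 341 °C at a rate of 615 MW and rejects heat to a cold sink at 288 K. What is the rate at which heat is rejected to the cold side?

T_H = 341 °C → 341 + 273.15 = 614.15 K.
η_rev = 1 − T_C/T_H = 1 − 288.00/614.15 = 0.5311.
For a reversible cycle Q_C/Q_H = T_C/T_H, so Q_C = 615 × 288.00/614.15 = 288 MW.

Q̇_C ≈ 288 MW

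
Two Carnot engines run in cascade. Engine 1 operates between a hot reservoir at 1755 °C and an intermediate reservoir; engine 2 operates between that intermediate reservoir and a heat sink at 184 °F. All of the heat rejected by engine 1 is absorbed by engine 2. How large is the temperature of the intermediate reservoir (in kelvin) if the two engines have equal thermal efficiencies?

T_m ≈ 852 K

T_H = 1755 °C → 1755 + 273.15 = 2028.15 K.
T_C = 184 °F → (184 − 32) × 5/9 = 84.44 °C = 357.59 K.
Equal efficiencies require 1 − T_m/T_H = 1 − T_C/T_m, i.e. T_m/T_H = T_C/T_m, so T_m = √(T_H·T_C) = √(2028.15 × 357.59) = 852 K.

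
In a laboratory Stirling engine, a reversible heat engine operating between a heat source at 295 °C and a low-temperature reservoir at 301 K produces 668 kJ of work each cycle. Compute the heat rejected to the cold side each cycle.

T_H = 295 °C → 295 + 273.15 = 568.15 K.
Carnot efficiency: η = 1 − T_C/T_H = 1 − 301.00/568.15 = 0.4702.
Since Q_C/Q_H = T_C/T_H and Q_H = W/η, Q_C = W·T_C/(T_H − T_C) = 668 × 301.00/267.15 = 752.6 kJ.

Q_C ≈ 752.6 kJ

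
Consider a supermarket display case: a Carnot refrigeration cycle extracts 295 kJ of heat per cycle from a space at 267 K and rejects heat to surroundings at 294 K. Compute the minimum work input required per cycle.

W_in ≈ 29.8 kJ

COP_R = T_C/(T_H − T_C) = 267.00/27.00 = 9.8889.
W = Q_C/COP_R = 295/9.8889 = 29.8 kJ.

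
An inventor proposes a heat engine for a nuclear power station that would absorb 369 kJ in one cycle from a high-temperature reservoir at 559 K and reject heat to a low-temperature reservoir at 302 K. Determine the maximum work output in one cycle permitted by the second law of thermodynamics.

The second-law ceiling is the Carnot efficiency, η_max = 1 − T_C/T_H = 1 − 302.00/559.00 = 0.4597.
W_max = η_max · Q_H = 0.4597 × 369 = 169.6 kJ.

W_max ≈ 169.6 kJ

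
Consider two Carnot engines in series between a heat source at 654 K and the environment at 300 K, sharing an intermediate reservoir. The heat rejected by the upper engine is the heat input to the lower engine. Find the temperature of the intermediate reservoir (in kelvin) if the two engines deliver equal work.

For reversible stages Q_m = Q_H·(T_m/T_H). Setting W₁ = Q_H(1 − T_m/T_H) equal to W₂ = Q_m(1 − T_C/T_m) = Q_H·(T_m − T_C)/T_H gives T_H − T_m = T_m − T_C, so T_m = (T_H + T_C)/2 = (654.00 + 300.00)/2 = 477 K.

T_m ≈ 477 K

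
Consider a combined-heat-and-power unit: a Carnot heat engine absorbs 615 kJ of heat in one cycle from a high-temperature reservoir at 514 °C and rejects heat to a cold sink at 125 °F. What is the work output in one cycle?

T_H = 514 °C → 514 + 273.15 = 787.15 K.
T_C = 125 °F → (125 − 32) × 5/9 = 51.67 °C = 324.82 K.
For a reversible engine, η = 1 − T_C/T_H = 1 − 324.82/787.15 = 0.5874.
W = η·Q_H = 0.5874 × 615 = 361 kJ.

W ≈ 361 kJ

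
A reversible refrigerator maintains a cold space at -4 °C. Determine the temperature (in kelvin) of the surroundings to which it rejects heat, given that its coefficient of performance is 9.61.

T_H ≈ 297.2 K

T_C = -4 °C → -4 + 273.15 = 269.15 K.
COP_R = T_C/(T_H − T_C) ⇒ T_H = T_C·(1 + 1/COP_R) = 269.15 × (1 + 1/9.61) = 297.2 K.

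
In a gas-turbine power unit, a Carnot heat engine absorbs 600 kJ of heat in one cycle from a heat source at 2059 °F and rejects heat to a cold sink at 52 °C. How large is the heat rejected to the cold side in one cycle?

Q_C ≈ 139 kJ

T_H = 2059 °F → (2059 − 32) × 5/9 = 1126.11 °C = 1399.26 K.
T_C = 52 °C → 52 + 273.15 = 325.15 K.
Carnot efficiency: η = 1 − T_C/T_H = 1 − 325.15/1399.26 = 0.7676.
For a reversible cycle Q_C/Q_H = T_C/T_H, so Q_C = 600 × 325.15/1399.26 = 139 kJ.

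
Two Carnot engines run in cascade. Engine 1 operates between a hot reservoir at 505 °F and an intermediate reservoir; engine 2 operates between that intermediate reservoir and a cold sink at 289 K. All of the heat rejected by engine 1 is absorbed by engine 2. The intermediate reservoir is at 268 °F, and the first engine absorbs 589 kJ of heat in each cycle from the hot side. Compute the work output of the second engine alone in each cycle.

W₂ ≈ 127 kJ

T_H = 505 °F → (505 − 32) × 5/9 = 262.78 °C = 535.93 K.
T_m = 268 °F → (268 − 32) × 5/9 = 131.11 °C = 404.26 K.
Heat entering the second stage: Q_m = Q_H·(T_m/T_H) = 589 × 404.26/535.93 = 444 kJ.
Second-stage efficiency η₂ = 1 − T_C/T_m = 1 − 289.00/404.26 = 0.2851, so W₂ = η₂·Q_m = 127 kJ.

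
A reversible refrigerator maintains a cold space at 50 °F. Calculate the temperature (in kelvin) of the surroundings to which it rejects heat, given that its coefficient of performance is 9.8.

T_H ≈ 312.0 K

T_C = 50 °F → (50 − 32) × 5/9 = 10.00 °C = 283.15 K.
COP_R = T_C/(T_H − T_C) ⇒ T_H = T_C·(1 + 1/COP_R) = 283.15 × (1 + 1/9.8) = 312.0 K.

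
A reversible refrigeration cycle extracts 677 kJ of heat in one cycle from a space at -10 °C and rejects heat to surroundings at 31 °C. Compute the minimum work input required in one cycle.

T_H = 31 °C → 31 + 273.15 = 304.15 K.
T_C = -10 °C → -10 + 273.15 = 263.15 K.
Carnot COP: COP_R = T_C/(T_H − T_C) = 263.15/41.00 = 6.4183.
W = Q_C/COP_R = 677/6.4183 = 105 kJ.

W_in ≈ 105 kJ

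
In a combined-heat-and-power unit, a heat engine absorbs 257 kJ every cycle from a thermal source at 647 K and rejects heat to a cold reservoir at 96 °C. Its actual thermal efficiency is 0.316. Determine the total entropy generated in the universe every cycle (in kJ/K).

T_C = 96 °C → 96 + 273.15 = 369.15 K.
W = η·Q_H = 0.316 × 257 = 81.21 kJ, so Q_C = Q_H − W = 175.8 kJ.
The hot reservoir loses entropy Q_H/T_H = 257/647.00 = 0.3972 kJ/K; the cold reservoir gains Q_C/T_C = 175.8/369.15 = 0.4762 kJ/K.
ΔS_univ = −Q_H/T_H + Q_C/T_C = 0.0790 kJ/K (> 0, since η = 0.316 < η_Carnot = 0.429).

ΔS_univ ≈ 0.0790 kJ/K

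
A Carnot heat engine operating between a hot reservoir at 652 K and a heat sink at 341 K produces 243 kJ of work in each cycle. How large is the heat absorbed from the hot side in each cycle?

For a reversible engine, η = 1 − T_C/T_H = 1 − 341.00/652.00 = 0.4770.
Q_H = W/η = 243/0.4770 = 509 kJ.

Q_H ≈ 509 kJ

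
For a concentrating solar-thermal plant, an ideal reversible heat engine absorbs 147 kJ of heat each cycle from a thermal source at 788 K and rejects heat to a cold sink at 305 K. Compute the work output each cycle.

For a reversible engine, η = 1 − T_C/T_H = 1 − 305.00/788.00 = 0.6129.
W = η·Q_H = 0.6129 × 147 = 90.10 kJ.

W ≈ 90.10 kJ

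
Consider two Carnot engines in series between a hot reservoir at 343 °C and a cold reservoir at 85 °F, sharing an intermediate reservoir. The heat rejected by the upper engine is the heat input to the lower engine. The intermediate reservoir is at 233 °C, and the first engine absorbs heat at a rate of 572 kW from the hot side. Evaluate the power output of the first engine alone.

Ẇ₁ ≈ 102 kW

T_H = 343 °C → 343 + 273.15 = 616.15 K.
T_C = 85 °F → (85 − 32) × 5/9 = 29.44 °C = 302.59 K.
T_m = 233 °C → 233 + 273.15 = 506.15 K.
First-stage efficiency η₁ = 1 − T_m/T_H = 1 − 506.15/616.15 = 0.1785.
W₁ = η₁·Q_H = 0.1785 × 572 = 102 kW.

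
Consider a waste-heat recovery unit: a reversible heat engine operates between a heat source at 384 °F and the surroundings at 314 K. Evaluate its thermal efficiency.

T_H = 384 °F → (384 − 32) × 5/9 = 195.56 °C = 468.71 K.
Since the cycle is reversible, η = 1 − T_C/T_H = 1 − 314.00/468.71 = 0.330.

η ≈ 0.330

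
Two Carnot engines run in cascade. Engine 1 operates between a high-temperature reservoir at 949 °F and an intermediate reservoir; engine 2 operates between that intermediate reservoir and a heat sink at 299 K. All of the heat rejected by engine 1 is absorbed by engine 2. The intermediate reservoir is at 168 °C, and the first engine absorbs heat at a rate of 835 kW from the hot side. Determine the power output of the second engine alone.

T_H = 949 °F → (949 − 32) × 5/9 = 509.44 °C = 782.59 K.
T_m = 168 °C → 168 + 273.15 = 441.15 K.
Heat entering the second stage: Q_m = Q_H·(T_m/T_H) = 835 × 441.15/782.59 = 470.7 kW.
Second-stage efficiency η₂ = 1 − T_C/T_m = 1 − 299.00/441.15 = 0.3222, so W₂ = η₂·Q_m = 151.7 kW.

Ẇ₂ ≈ 151.7 kW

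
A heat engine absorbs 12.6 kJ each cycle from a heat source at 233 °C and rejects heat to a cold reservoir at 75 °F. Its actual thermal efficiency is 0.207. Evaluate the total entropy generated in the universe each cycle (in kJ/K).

ΔS_univ ≈ 0.00874 kJ/K

T_H = 233 °C → 233 + 273.15 = 506.15 K.
T_C = 75 °F → (75 − 32) × 5/9 = 23.89 °C = 297.04 K.
W = η·Q_H = 0.207 × 12.6 = 2.608 kJ, so Q_C = Q_H − W = 9.992 kJ.
Entropy balance on the reservoirs: −Q_H/T_H = -0.02489 kJ/K, +Q_C/T_C = 0.03364 kJ/K.
ΔS_univ = −Q_H/T_H + Q_C/T_C = 0.00874 kJ/K (> 0, since η = 0.207 < η_Carnot = 0.413).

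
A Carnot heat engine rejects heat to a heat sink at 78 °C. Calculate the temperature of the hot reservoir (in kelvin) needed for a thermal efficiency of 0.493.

T_C = 78 °C → 78 + 273.15 = 351.15 K.
From η = 1 − T_C/T_H, solving for T_H gives T_H = T_C/(1 − η) = 351.15/(1 − 0.493) = 692.6 K.

T_H ≈ 692.6 K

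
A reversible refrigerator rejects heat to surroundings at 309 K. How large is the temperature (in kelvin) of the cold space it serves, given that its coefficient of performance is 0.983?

T_C ≈ 153 K

COP_R = T_C/(T_H − T_C) ⇒ T_C = T_H·COP_R/(1 + COP_R) = 309.00 × 0.983/(1 + 0.983) = 153 K.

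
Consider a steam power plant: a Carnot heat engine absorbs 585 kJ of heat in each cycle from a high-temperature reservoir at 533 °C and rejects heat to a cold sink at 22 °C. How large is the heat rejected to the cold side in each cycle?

Q_C ≈ 214.2 kJ

T_H = 533 °C → 533 + 273.15 = 806.15 K.
T_C = 22 °C → 22 + 273.15 = 295.15 K.
η_rev = 1 − T_C/T_H = 1 − 295.15/806.15 = 0.6339.
For a reversible cycle Q_C/Q_H = T_C/T_H, so Q_C = 585 × 295.15/806.15 = 214.2 kJ.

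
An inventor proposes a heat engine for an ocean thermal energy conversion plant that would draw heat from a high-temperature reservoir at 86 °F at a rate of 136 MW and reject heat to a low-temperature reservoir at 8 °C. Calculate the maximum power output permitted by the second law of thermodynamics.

T_H = 86 °F → (86 − 32) × 5/9 = 30.00 °C = 303.15 K.
T_C = 8 °C → 8 + 273.15 = 281.15 K.
By the Carnot theorem, η_max = 1 − T_C/T_H = 1 − 281.15/303.15 = 0.0726.
W_max = η_max · Q_H = 0.0726 × 136 = 9.87 MW.

Ẇ_max ≈ 9.87 MW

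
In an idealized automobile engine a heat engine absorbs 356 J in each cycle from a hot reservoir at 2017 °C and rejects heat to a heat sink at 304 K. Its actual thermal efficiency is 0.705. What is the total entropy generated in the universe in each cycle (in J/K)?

ΔS_univ ≈ 0.190 J/K

T_H = 2017 °C → 2017 + 273.15 = 2290.15 K.
W = η·Q_H = 0.705 × 356 = 251.0 J, so Q_C = Q_H − W = 105.0 J.
The hot reservoir loses entropy Q_H/T_H = 356/2290.15 = 0.1554 J/K; the cold reservoir gains Q_C/T_C = 105.0/304.00 = 0.3455 J/K.
ΔS_univ = −Q_H/T_H + Q_C/T_C = 0.190 J/K (> 0, since η = 0.705 < η_Carnot = 0.867).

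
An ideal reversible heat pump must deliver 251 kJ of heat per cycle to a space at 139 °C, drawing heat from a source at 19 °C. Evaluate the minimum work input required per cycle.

W_in ≈ 73.08 kJ

T_H = 139 °C → 139 + 273.15 = 412.15 K.
T_C = 19 °C → 19 + 273.15 = 292.15 K.
The Carnot heat-pump COP is COP_HP = T_H/(T_H − T_C) = 412.15/120.00 = 3.4346.
W = Q_H/COP_HP = 251/3.4346 = 73.08 kJ.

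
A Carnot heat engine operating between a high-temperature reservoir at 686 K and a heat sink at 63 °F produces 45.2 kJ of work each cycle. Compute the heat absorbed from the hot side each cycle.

Q_H ≈ 78.4 kJ

T_C = 63 °F → (63 − 32) × 5/9 = 17.22 °C = 290.37 K.
Carnot efficiency: η = 1 − T_C/T_H = 1 − 290.37/686.00 = 0.5767.
Q_H = W/η = 45.2/0.5767 = 78.4 kJ.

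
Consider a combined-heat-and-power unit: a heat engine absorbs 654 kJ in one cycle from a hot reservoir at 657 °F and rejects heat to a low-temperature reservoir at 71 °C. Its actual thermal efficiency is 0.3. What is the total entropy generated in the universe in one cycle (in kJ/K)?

T_H = 657 °F → (657 − 32) × 5/9 = 347.22 °C = 620.37 K.
T_C = 71 °C → 71 + 273.15 = 344.15 K.
W = η·Q_H = 0.3 × 654 = 196.2 kJ, so Q_C = Q_H − W = 457.8 kJ.
Reservoir entropy changes: ΔS_H = −Q_H/T_H = −654/620.37 = -1.054 kJ/K and ΔS_C = +Q_C/T_C = 457.8/344.15 = 1.330 kJ/K.
ΔS_univ = −Q_H/T_H + Q_C/T_C = 0.276 kJ/K (> 0, since η = 0.3 < η_Carnot = 0.445).

ΔS_univ ≈ 0.276 kJ/K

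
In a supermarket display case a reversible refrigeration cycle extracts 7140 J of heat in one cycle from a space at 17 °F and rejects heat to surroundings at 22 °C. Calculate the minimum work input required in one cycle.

W_in ≈ 818 J

T_H = 22 °C → 22 + 273.15 = 295.15 K.
T_C = 17 °F → (17 − 32) × 5/9 = -8.33 °C = 264.82 K.
Carnot COP: COP_R = T_C/(T_H − T_C) = 264.82/30.33 = 8.7302.
W = Q_C/COP_R = 7140/8.7302 = 818 J.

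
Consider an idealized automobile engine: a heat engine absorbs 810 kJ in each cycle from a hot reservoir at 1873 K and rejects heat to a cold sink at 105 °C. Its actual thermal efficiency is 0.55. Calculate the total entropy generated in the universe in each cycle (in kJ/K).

ΔS_univ ≈ 0.531 kJ/K

T_C = 105 °C → 105 + 273.15 = 378.15 K.
W = η·Q_H = 0.55 × 810 = 445.5 kJ, so Q_C = Q_H − W = 364.5 kJ.
The hot reservoir loses entropy Q_H/T_H = 810/1873.00 = 0.4325 kJ/K; the cold reservoir gains Q_C/T_C = 364.5/378.15 = 0.9639 kJ/K.
ΔS_univ = −Q_H/T_H + Q_C/T_C = 0.531 kJ/K (> 0, since η = 0.55 < η_Carnot = 0.798).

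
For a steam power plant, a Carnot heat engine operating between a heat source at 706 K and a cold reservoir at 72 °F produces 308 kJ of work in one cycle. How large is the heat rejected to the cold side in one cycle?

Q_C ≈ 222 kJ

T_C = 72 °F → (72 − 32) × 5/9 = 22.22 °C = 295.37 K.
The Carnot efficiency is η = 1 − T_C/T_H = 1 − 295.37/706.00 = 0.5816.
Since Q_C/Q_H = T_C/T_H and Q_H = W/η, Q_C = W·T_C/(T_H − T_C) = 308 × 295.37/410.63 = 222 kJ.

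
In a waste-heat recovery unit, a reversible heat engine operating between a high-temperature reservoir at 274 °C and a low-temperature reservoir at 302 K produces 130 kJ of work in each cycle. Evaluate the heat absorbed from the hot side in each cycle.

T_H = 274 °C → 274 + 273.15 = 547.15 K.
For a reversible engine, η = 1 − T_C/T_H = 1 − 302.00/547.15 = 0.4480.
Q_H = W/η = 130/0.4480 = 290 kJ.

Q_H ≈ 290 kJ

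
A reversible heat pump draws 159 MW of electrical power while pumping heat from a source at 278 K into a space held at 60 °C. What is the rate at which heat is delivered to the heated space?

Q̇_H ≈ 960.5 MW

T_H = 60 °C → 60 + 273.15 = 333.15 K.
For a reversible heat pump, COP_HP = T_H/(T_H − T_C) = 333.15/55.15 = 6.0408.
Q_H = COP_HP · W = 6.0408 × 159 = 960.5 MW.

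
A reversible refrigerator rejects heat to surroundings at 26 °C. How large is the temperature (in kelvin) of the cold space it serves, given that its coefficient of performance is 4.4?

T_H = 26 °C → 26 + 273.15 = 299.15 K.
COP_R = T_C/(T_H − T_C) ⇒ T_C = T_H·COP_R/(1 + COP_R) = 299.15 × 4.4/(1 + 4.4) = 244 K.

T_C ≈ 244 K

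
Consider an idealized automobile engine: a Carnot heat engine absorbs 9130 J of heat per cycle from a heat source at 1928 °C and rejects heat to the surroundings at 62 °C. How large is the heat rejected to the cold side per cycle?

T_H = 1928 °C → 1928 + 273.15 = 2201.15 K.
T_C = 62 °C → 62 + 273.15 = 335.15 K.
The Carnot efficiency is η = 1 − T_C/T_H = 1 − 335.15/2201.15 = 0.8477.
For a reversible cycle Q_C/Q_H = T_C/T_H, so Q_C = 9130 × 335.15/2201.15 = 1390 J.

Q_C ≈ 1390 J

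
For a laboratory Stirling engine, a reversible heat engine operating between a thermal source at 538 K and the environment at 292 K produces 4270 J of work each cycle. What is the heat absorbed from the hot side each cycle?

Q_H ≈ 9338 J

Carnot efficiency: η = 1 − T_C/T_H = 1 − 292.00/538.00 = 0.4572.
Q_H = W/η = 4270/0.4572 = 9338 J.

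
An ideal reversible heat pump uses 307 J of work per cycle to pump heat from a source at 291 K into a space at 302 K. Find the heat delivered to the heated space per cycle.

Reversible heating COP: COP_HP = T_H/(T_H − T_C) = 302.00/11.00 = 27.4545.
Q_H = COP_HP · W = 27.4545 × 307 = 8430 J.

Q_H ≈ 8430 J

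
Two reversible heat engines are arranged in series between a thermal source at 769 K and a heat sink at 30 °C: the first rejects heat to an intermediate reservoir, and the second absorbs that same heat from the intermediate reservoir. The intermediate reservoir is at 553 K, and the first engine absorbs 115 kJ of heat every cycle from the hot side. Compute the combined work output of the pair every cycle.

W_total ≈ 69.7 kJ

T_C = 30 °C → 30 + 273.15 = 303.15 K.
Two reversible stages in series are equivalent to a single Carnot engine between T_H and T_C, so η_total = 1 − T_C/T_H = 1 − 303.15/769.00 = 0.6058.
W_total = η_total · Q_H = 0.6058 × 115 = 69.7 kJ.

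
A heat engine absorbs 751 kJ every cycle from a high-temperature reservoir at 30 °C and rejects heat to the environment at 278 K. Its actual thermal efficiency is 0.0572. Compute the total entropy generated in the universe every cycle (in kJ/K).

ΔS_univ ≈ 0.0696 kJ/K

T_H = 30 °C → 30 + 273.15 = 303.15 K.
W = η·Q_H = 0.0572 × 751 = 42.96 kJ, so Q_C = Q_H − W = 708.0 kJ.
The hot reservoir loses entropy Q_H/T_H = 751/303.15 = 2.477 kJ/K; the cold reservoir gains Q_C/T_C = 708.0/278.00 = 2.547 kJ/K.
ΔS_univ = −Q_H/T_H + Q_C/T_C = 0.0696 kJ/K (> 0, since η = 0.0572 < η_Carnot = 0.083).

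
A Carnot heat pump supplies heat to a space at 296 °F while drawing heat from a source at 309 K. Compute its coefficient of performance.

T_H = 296 °F → (296 − 32) × 5/9 = 146.67 °C = 419.82 K.
The Carnot heat-pump COP is COP_HP = T_H/(T_H − T_C) = 419.82/(419.82 − 309.00) = 3.79.

COP_HP ≈ 3.79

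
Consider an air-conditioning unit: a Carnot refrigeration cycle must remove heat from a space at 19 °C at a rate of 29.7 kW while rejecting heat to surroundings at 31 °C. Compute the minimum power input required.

T_H = 31 °C → 31 + 273.15 = 304.15 K.
T_C = 19 °C → 19 + 273.15 = 292.15 K.
For a reversible refrigerator, COP_R = T_C/(T_H − T_C) = 292.15/12.00 = 24.3458.
W = Q_C/COP_R = 29.7/24.3458 = 1.220 kW.

Ẇ_in ≈ 1.220 kW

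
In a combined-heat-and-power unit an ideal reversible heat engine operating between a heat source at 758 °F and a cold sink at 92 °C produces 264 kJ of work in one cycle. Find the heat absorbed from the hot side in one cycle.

Q_H ≈ 573.6 kJ

T_H = 758 °F → (758 − 32) × 5/9 = 403.33 °C = 676.48 K.
T_C = 92 °C → 92 + 273.15 = 365.15 K.
For a reversible engine, η = 1 − T_C/T_H = 1 − 365.15/676.48 = 0.4602.
Q_H = W/η = 264/0.4602 = 573.6 kJ.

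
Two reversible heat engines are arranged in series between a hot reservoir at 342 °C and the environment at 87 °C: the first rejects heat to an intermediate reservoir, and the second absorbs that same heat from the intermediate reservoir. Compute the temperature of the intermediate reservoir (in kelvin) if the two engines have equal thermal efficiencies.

T_m ≈ 470.7 K

T_H = 342 °C → 342 + 273.15 = 615.15 K.
T_C = 87 °C → 87 + 273.15 = 360.15 K.
Equal efficiencies require 1 − T_m/T_H = 1 − T_C/T_m, i.e. T_m/T_H = T_C/T_m, so T_m = √(T_H·T_C) = √(615.15 × 360.15) = 470.7 K.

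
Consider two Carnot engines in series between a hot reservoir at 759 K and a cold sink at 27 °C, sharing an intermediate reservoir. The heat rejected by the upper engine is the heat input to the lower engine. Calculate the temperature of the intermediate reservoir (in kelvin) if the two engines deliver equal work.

T_m ≈ 529.6 K

T_C = 27 °C → 27 + 273.15 = 300.15 K.
For reversible stages Q_m = Q_H·(T_m/T_H). Setting W₁ = Q_H(1 − T_m/T_H) equal to W₂ = Q_m(1 − T_C/T_m) = Q_H·(T_m − T_C)/T_H gives T_H − T_m = T_m − T_C, so T_m = (T_H + T_C)/2 = (759.00 + 300.15)/2 = 529.6 K.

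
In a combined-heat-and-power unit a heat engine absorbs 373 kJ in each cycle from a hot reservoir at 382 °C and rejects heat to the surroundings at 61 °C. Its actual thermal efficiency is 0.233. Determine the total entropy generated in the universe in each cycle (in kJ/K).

ΔS_univ ≈ 0.2868 kJ/K

T_H = 382 °C → 382 + 273.15 = 655.15 K.
T_C = 61 °C → 61 + 273.15 = 334.15 K.
W = η·Q_H = 0.233 × 373 = 86.91 kJ, so Q_C = Q_H − W = 286.1 kJ.
Reservoir entropy changes: ΔS_H = −Q_H/T_H = −373/655.15 = -0.5693 kJ/K and ΔS_C = +Q_C/T_C = 286.1/334.15 = 0.8562 kJ/K.
ΔS_univ = −Q_H/T_H + Q_C/T_C = 0.2868 kJ/K (> 0, since η = 0.233 < η_Carnot = 0.490).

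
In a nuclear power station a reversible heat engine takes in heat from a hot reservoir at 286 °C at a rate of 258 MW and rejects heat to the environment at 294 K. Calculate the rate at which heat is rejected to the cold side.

Q̇_C ≈ 136 MW

T_H = 286 °C → 286 + 273.15 = 559.15 K.
Carnot efficiency: η = 1 − T_C/T_H = 1 − 294.00/559.15 = 0.4742.
For a reversible cycle Q_C/Q_H = T_C/T_H, so Q_C = 258 × 294.00/559.15 = 136 MW.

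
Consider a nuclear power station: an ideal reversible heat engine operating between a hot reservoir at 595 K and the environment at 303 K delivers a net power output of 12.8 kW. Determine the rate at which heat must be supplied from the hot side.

Since the cycle is reversible, η = 1 − T_C/T_H = 1 − 303.00/595.00 = 0.4908.
Q_H = W/η = 12.8/0.4908 = 26.08 kW.

Q̇_H ≈ 26.08 kW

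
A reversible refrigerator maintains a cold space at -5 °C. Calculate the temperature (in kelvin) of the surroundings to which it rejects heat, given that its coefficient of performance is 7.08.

T_C = -5 °C → -5 + 273.15 = 268.15 K.
COP_R = T_C/(T_H − T_C) ⇒ T_H = T_C·(1 + 1/COP_R) = 268.15 × (1 + 1/7.08) = 306 K.

T_H ≈ 306 K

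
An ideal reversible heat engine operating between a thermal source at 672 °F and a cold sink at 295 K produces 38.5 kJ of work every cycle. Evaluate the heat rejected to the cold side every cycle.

Q_C ≈ 34.03 kJ

T_H = 672 °F → (672 − 32) × 5/9 = 355.56 °C = 628.71 K.
Carnot efficiency: η = 1 − T_C/T_H = 1 − 295.00/628.71 = 0.5308.
Since Q_C/Q_H = T_C/T_H and Q_H = W/η, Q_C = W·T_C/(T_H − T_C) = 38.5 × 295.00/333.71 = 34.03 kJ.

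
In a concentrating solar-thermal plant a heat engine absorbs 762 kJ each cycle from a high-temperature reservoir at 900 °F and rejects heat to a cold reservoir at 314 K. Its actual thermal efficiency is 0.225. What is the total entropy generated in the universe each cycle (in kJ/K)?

ΔS_univ ≈ 0.872 kJ/K

T_H = 900 °F → (900 − 32) × 5/9 = 482.22 °C = 755.37 K.
W = η·Q_H = 0.225 × 762 = 171.5 kJ, so Q_C = Q_H − W = 590.5 kJ.
Reservoir entropy changes: ΔS_H = −Q_H/T_H = −762/755.37 = -1.009 kJ/K and ΔS_C = +Q_C/T_C = 590.5/314.00 = 1.881 kJ/K.
ΔS_univ = −Q_H/T_H + Q_C/T_C = 0.872 kJ/K (> 0, since η = 0.225 < η_Carnot = 0.584).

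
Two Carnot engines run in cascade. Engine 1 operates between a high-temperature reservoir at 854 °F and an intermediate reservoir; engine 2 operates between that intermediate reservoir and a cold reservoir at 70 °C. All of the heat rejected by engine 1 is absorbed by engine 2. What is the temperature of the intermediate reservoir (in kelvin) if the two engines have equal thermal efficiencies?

T_m ≈ 500 K

T_H = 854 °F → (854 − 32) × 5/9 = 456.67 °C = 729.82 K.
T_C = 70 °C → 70 + 273.15 = 343.15 K.
Equal efficiencies require 1 − T_m/T_H = 1 − T_C/T_m, i.e. T_m/T_H = T_C/T_m, so T_m = √(T_H·T_C) = √(729.82 × 343.15) = 500 K.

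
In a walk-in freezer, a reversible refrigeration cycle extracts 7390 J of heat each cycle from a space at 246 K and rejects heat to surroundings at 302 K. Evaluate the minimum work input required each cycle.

COP_R = T_C/(T_H − T_C) = 246.00/56.00 = 4.3929.
W = Q_C/COP_R = 7390/4.3929 = 1680 J.

W_in ≈ 1680 J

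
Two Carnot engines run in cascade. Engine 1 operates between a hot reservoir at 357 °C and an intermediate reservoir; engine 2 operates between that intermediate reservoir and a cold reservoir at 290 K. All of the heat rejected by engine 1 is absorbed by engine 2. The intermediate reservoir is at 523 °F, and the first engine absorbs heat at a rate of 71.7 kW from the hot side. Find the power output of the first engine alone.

Ẇ₁ ≈ 9.58 kW

T_H = 357 °C → 357 + 273.15 = 630.15 K.
T_m = 523 °F → (523 − 32) × 5/9 = 272.78 °C = 545.93 K.
First-stage efficiency η₁ = 1 − T_m/T_H = 1 − 545.93/630.15 = 0.1337.
W₁ = η₁·Q_H = 0.1337 × 71.7 = 9.58 kW.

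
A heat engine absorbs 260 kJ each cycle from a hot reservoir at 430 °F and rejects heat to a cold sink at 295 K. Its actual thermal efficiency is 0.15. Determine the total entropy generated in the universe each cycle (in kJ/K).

T_H = 430 °F → (430 − 32) × 5/9 = 221.11 °C = 494.26 K.
W = η·Q_H = 0.15 × 260 = 39.00 kJ, so Q_C = Q_H − W = 221.0 kJ.
Entropy balance on the reservoirs: −Q_H/T_H = -0.5260 kJ/K, +Q_C/T_C = 0.7492 kJ/K.
ΔS_univ = −Q_H/T_H + Q_C/T_C = 0.223 kJ/K (> 0, since η = 0.15 < η_Carnot = 0.403).

ΔS_univ ≈ 0.223 kJ/K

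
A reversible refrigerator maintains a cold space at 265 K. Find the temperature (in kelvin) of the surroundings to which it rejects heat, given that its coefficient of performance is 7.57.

COP_R = T_C/(T_H − T_C) ⇒ T_H = T_C·(1 + 1/COP_R) = 265.00 × (1 + 1/7.57) = 300 K.

T_H ≈ 300 K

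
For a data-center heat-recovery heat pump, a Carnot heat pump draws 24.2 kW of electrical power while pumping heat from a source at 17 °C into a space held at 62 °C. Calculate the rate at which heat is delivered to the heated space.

T_H = 62 °C → 62 + 273.15 = 335.15 K.
T_C = 17 °C → 17 + 273.15 = 290.15 K.
Reversible heating COP: COP_HP = T_H/(T_H − T_C) = 335.15/45.00 = 7.4478.
Q_H = COP_HP · W = 7.4478 × 24.2 = 180 kW.

Q̇_H ≈ 180 kW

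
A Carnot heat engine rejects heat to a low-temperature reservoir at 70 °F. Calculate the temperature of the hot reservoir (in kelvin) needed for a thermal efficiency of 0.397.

T_H ≈ 488.0 K

T_C = 70 °F → (70 − 32) × 5/9 = 21.11 °C = 294.26 K.
From η = 1 − T_C/T_H, solving for T_H gives T_H = T_C/(1 − η) = 294.26/(1 − 0.397) = 488.0 K.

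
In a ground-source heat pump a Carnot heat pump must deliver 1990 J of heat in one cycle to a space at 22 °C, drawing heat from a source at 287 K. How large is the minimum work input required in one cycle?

W_in ≈ 55.0 J

T_H = 22 °C → 22 + 273.15 = 295.15 K.
Reversible heating COP: COP_HP = T_H/(T_H − T_C) = 295.15/8.15 = 36.2147.
W = Q_H/COP_HP = 1990/36.2147 = 55.0 J.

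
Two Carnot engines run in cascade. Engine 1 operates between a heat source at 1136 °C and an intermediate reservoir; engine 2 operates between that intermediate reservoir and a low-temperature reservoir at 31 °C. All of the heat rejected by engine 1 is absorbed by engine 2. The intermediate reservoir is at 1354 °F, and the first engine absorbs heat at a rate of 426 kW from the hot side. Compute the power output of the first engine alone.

T_H = 1136 °C → 1136 + 273.15 = 1409.15 K.
T_C = 31 °C → 31 + 273.15 = 304.15 K.
T_m = 1354 °F → (1354 − 32) × 5/9 = 734.44 °C = 1007.59 K.
First-stage efficiency η₁ = 1 − T_m/T_H = 1 − 1007.59/1409.15 = 0.2850.
W₁ = η₁·Q_H = 0.2850 × 426 = 121 kW.

Ẇ₁ ≈ 121 kW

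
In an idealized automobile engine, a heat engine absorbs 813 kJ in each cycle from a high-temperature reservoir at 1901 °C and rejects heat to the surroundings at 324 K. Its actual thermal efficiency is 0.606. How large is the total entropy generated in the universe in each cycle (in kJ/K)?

ΔS_univ ≈ 0.6147 kJ/K

T_H = 1901 °C → 1901 + 273.15 = 2174.15 K.
W = η·Q_H = 0.606 × 813 = 492.7 kJ, so Q_C = Q_H − W = 320.3 kJ.
Entropy balance on the reservoirs: −Q_H/T_H = -0.3739 kJ/K, +Q_C/T_C = 0.9886 kJ/K.
ΔS_univ = −Q_H/T_H + Q_C/T_C = 0.6147 kJ/K (> 0, since η = 0.606 < η_Carnot = 0.851).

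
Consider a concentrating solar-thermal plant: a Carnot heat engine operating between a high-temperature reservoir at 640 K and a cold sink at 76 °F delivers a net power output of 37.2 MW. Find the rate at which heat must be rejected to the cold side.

T_C = 76 °F → (76 − 32) × 5/9 = 24.44 °C = 297.59 K.
For a reversible engine, η = 1 − T_C/T_H = 1 − 297.59/640.00 = 0.5350.
Since Q_C/Q_H = T_C/T_H and Q_H = W/η, Q_C = W·T_C/(T_H − T_C) = 37.2 × 297.59/342.41 = 32.3 MW.

Q̇_C ≈ 32.3 MW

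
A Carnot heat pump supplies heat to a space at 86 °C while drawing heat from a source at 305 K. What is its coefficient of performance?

COP_HP ≈ 6.63

T_H = 86 °C → 86 + 273.15 = 359.15 K.
COP_HP = T_H/(T_H − T_C) = 359.15/(359.15 − 305.00) = 6.63.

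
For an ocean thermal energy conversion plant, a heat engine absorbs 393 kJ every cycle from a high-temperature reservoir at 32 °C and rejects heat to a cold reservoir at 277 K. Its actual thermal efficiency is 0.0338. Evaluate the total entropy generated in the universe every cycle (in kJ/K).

ΔS_univ ≈ 0.08293 kJ/K

T_H = 32 °C → 32 + 273.15 = 305.15 K.
W = η·Q_H = 0.0338 × 393 = 13.28 kJ, so Q_C = Q_H − W = 379.7 kJ.
Reservoir entropy changes: ΔS_H = −Q_H/T_H = −393/305.15 = -1.288 kJ/K and ΔS_C = +Q_C/T_C = 379.7/277.00 = 1.371 kJ/K.
ΔS_univ = −Q_H/T_H + Q_C/T_C = 0.08293 kJ/K (> 0, since η = 0.0338 < η_Carnot = 0.092).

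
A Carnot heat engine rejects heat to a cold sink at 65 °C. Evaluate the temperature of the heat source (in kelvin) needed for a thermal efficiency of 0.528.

T_C = 65 °C → 65 + 273.15 = 338.15 K.
From η = 1 − T_C/T_H, solving for T_H gives T_H = T_C/(1 − η) = 338.15/(1 − 0.528) = 716 K.

T_H ≈ 716 K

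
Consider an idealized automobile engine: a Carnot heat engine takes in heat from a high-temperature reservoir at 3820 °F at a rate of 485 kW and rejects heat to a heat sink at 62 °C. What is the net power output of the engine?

T_H = 3820 °F → (3820 − 32) × 5/9 = 2104.44 °C = 2377.59 K.
T_C = 62 °C → 62 + 273.15 = 335.15 K.
The Carnot efficiency is η = 1 − T_C/T_H = 1 − 335.15/2377.59 = 0.8590.
W = η·Q_H = 0.8590 × 485 = 417 kW.

Ẇ ≈ 417 kW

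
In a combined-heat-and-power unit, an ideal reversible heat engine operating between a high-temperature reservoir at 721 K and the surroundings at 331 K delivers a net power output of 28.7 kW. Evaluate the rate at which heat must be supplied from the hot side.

Q̇_H ≈ 53.1 kW

η_rev = 1 − T_C/T_H = 1 − 331.00/721.00 = 0.5409.
Q_H = W/η = 28.7/0.5409 = 53.1 kW.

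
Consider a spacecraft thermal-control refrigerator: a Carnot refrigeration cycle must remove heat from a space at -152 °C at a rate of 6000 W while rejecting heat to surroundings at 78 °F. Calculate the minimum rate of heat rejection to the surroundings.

Q̇_H ≈ 14800 W

T_H = 78 °F → (78 − 32) × 5/9 = 25.56 °C = 298.71 K.
T_C = -152 °C → -152 + 273.15 = 121.15 K.
For a reversible cycle Q_H/Q_C = T_H/T_C, so Q_H = Q_C·T_H/T_C = 6000 × 298.71/121.15 = 14800 W.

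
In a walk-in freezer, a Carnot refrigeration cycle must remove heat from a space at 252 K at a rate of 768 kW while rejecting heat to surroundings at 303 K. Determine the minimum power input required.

Ẇ_in ≈ 155.4 kW

For a reversible refrigerator, COP_R = T_C/(T_H − T_C) = 252.00/51.00 = 4.9412.
W = Q_C/COP_R = 768/4.9412 = 155.4 kW.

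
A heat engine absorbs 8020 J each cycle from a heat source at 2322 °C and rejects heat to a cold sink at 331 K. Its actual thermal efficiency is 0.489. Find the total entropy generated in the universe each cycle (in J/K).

ΔS_univ ≈ 9.29 J/K

T_H = 2322 °C → 2322 + 273.15 = 2595.15 K.
W = η·Q_H = 0.489 × 8020 = 3922 J, so Q_C = Q_H − W = 4098 J.
Reservoir entropy changes: ΔS_H = −Q_H/T_H = −8020/2595.15 = -3.090 J/K and ΔS_C = +Q_C/T_C = 4098/331.00 = 12.38 J/K.
ΔS_univ = −Q_H/T_H + Q_C/T_C = 9.29 J/K (> 0, since η = 0.489 < η_Carnot = 0.872).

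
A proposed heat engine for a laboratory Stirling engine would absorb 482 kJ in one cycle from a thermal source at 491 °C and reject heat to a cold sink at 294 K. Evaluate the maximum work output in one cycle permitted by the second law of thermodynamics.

T_H = 491 °C → 491 + 273.15 = 764.15 K.
By the Carnot theorem, η_max = 1 − T_C/T_H = 1 − 294.00/764.15 = 0.6153.
W_max = η_max · Q_H = 0.6153 × 482 = 297 kJ.

W_max ≈ 297 kJ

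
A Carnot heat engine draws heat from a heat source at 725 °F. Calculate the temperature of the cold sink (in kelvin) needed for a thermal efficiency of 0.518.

T_C ≈ 317.2 K

T_H = 725 °F → (725 − 32) × 5/9 = 385.00 °C = 658.15 K.
From η = 1 − T_C/T_H, T_C = T_H·(1 − η) = 658.15 × (1 − 0.518) = 317.2 K.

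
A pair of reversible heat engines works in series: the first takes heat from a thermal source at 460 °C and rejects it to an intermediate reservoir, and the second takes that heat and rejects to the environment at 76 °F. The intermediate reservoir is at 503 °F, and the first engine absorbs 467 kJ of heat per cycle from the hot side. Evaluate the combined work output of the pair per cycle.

T_H = 460 °C → 460 + 273.15 = 733.15 K.
T_C = 76 °F → (76 − 32) × 5/9 = 24.44 °C = 297.59 K.
Two reversible stages in series are equivalent to a single Carnot engine between T_H and T_C, so η_total = 1 − T_C/T_H = 1 − 297.59/733.15 = 0.5941.
W_total = η_total · Q_H = 0.5941 × 467 = 277.4 kJ.

W_total ≈ 277.4 kJ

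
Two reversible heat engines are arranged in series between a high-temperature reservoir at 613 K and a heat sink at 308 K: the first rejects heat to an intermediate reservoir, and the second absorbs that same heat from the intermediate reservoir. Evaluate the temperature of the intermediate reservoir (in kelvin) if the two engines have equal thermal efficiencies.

T_m ≈ 435 K

Equal efficiencies require 1 − T_m/T_H = 1 − T_C/T_m, i.e. T_m/T_H = T_C/T_m, so T_m = √(T_H·T_C) = √(613.00 × 308.00) = 435 K.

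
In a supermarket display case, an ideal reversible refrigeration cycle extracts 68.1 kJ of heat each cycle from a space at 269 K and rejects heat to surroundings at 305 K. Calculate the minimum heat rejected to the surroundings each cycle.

For a reversible cycle Q_H/Q_C = T_H/T_C, so Q_H = Q_C·T_H/T_C = 68.1 × 305.00/269.00 = 77.2 kJ.

Q_H ≈ 77.2 kJ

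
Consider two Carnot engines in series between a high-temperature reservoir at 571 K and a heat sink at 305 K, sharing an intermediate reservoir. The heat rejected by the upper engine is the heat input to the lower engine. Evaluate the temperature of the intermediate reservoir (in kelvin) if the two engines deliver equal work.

For reversible stages Q_m = Q_H·(T_m/T_H). Setting W₁ = Q_H(1 − T_m/T_H) equal to W₂ = Q_m(1 − T_C/T_m) = Q_H·(T_m − T_C)/T_H gives T_H − T_m = T_m − T_C, so T_m = (T_H + T_C)/2 = (571.00 + 305.00)/2 = 438 K.

T_m ≈ 438 K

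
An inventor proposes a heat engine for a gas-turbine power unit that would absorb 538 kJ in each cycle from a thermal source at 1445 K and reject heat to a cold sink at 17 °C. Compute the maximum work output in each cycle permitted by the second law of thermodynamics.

T_C = 17 °C → 17 + 273.15 = 290.15 K.
The second-law ceiling is the Carnot efficiency, η_max = 1 − T_C/T_H = 1 − 290.15/1445.00 = 0.7992.
W_max = η_max · Q_H = 0.7992 × 538 = 430 kJ.

W_max ≈ 430 kJ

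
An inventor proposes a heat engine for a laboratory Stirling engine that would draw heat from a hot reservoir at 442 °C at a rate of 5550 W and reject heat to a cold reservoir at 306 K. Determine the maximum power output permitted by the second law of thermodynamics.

T_H = 442 °C → 442 + 273.15 = 715.15 K.
By the Carnot theorem, η_max = 1 − T_C/T_H = 1 − 306.00/715.15 = 0.5721.
W_max = η_max · Q_H = 0.5721 × 5550 = 3175 W.

Ẇ_max ≈ 3175 W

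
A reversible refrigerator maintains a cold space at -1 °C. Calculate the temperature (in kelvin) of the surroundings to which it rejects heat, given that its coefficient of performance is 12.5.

T_H ≈ 293.9 K

T_C = -1 °C → -1 + 273.15 = 272.15 K.
COP_R = T_C/(T_H − T_C) ⇒ T_H = T_C·(1 + 1/COP_R) = 272.15 × (1 + 1/12.5) = 293.9 K.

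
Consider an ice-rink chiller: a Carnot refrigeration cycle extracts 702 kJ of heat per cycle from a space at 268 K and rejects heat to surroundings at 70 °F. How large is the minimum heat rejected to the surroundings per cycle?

T_H = 70 °F → (70 − 32) × 5/9 = 21.11 °C = 294.26 K.
For a reversible cycle Q_H/Q_C = T_H/T_C, so Q_H = Q_C·T_H/T_C = 702 × 294.26/268.00 = 771 kJ.

Q_H ≈ 771 kJ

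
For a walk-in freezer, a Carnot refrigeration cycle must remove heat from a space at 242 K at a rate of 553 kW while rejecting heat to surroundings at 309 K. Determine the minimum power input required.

Ẇ_in ≈ 153 kW

For a reversible refrigerator, COP_R = T_C/(T_H − T_C) = 242.00/67.00 = 3.6119.
W = Q_C/COP_R = 553/3.6119 = 153 kW.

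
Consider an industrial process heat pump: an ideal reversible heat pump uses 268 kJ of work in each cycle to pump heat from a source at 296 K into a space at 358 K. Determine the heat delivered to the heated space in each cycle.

Q_H ≈ 1547 kJ

COP_HP = T_H/(T_H − T_C) = 358.00/62.00 = 5.7742.
Q_H = COP_HP · W = 5.7742 × 268 = 1547 kJ.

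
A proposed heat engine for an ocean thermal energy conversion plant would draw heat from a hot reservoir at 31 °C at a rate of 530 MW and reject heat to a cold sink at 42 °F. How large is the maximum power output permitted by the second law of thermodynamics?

Ẇ_max ≈ 44.3 MW

T_H = 31 °C → 31 + 273.15 = 304.15 K.
T_C = 42 °F → (42 − 32) × 5/9 = 5.56 °C = 278.71 K.
By the Carnot theorem, η_max = 1 − T_C/T_H = 1 − 278.71/304.15 = 0.0837.
W_max = η_max · Q_H = 0.0837 × 530 = 44.3 MW.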